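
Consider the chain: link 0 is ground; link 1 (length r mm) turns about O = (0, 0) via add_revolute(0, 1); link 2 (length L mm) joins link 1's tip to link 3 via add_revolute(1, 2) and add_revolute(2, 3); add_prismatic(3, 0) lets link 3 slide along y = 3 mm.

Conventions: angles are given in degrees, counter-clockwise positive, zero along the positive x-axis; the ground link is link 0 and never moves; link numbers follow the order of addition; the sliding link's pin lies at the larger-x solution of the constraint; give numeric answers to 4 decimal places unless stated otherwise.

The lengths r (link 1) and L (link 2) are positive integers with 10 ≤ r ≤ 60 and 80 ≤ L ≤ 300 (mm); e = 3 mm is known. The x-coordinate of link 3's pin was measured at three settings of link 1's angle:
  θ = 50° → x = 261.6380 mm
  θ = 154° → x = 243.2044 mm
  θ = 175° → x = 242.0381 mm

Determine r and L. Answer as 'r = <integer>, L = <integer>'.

constraint per measurement: (x − r cos θ)² + (r sin θ − e)² = L²
subtracting the θ₁ and θ₂ equations cancels the r² and L² terms:
r = (x₁² − x₂²) / (2[(x₁cos θ₁ + e sin θ₁) − (x₂cos θ₂ + e sin θ₂)]) = 12.0000 → r = 12
L² = (x₁ − r cos θ₁)² + (r sin θ₁ − e)² = 64516.0239 → L = 254.0000 → L = 254
check at θ₃=175°: x = 242.0381 (printed 242.0381) ✓

r = 12, L = 254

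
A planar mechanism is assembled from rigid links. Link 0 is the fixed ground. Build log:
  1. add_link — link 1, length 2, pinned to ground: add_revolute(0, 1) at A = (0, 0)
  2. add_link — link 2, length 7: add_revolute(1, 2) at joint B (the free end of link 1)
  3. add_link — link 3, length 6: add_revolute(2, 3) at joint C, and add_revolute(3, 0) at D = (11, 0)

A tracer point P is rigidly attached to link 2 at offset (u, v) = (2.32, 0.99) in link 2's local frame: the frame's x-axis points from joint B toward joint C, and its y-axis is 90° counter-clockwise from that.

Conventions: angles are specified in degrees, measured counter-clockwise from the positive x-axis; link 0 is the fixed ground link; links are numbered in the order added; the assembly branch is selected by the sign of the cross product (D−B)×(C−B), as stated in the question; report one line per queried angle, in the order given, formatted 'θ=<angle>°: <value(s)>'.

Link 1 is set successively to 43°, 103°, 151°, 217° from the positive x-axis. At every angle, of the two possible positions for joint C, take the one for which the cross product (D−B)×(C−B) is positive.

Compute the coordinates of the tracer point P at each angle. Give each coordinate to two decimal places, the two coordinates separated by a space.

A=(0,0), D=(11.00,0)
θ=43°: B = A + 2.00·(cos43°, sin43°) = (1.4627, 1.3640)
θ=43°: |BD| = 9.6343
θ=43°: circle(B,7.00) ∩ circle(D,6.00): a=5.4918, h=4.3405
θ=43°:   candidates: C₊=(7.5137,4.8832) cross=41.818; C₋=(6.2847,-3.7103) cross=-41.818
θ=43°:   branch + wants cross > 0 → take C=(7.5137,4.8832) (cross=41.818)
θ=43°: ex = (C−B)/|BC| = (0.8644,0.5027); ey = (-0.5027,0.8644)
θ=43°: P = B + 2.32·ex + 0.99·ey = (2.9705,3.3862)
θ=103°: B = A + 2.00·(cos103°, sin103°) = (-0.4499, 1.9487)
θ=103°: |BD| = 11.6146
θ=103°: circle(B,7.00) ∩ circle(D,6.00): a=6.3669, h=2.9090
θ=103°:   candidates: C₊=(6.3148,3.7482) cross=33.787; C₋=(5.3387,-1.9873) cross=-33.787
θ=103°:   branch + wants cross > 0 → take C=(6.3148,3.7482) (cross=33.787)
θ=103°: ex = (C−B)/|BC| = (0.9664,0.2571); ey = (-0.2571,0.9664)
θ=103°: P = B + 2.32·ex + 0.99·ey = (1.5376,3.5019)
θ=151°: B = A + 2.00·(cos151°, sin151°) = (-1.7492, 0.9696)
θ=151°: |BD| = 12.7861
θ=151°: circle(B,7.00) ∩ circle(D,6.00): a=6.9014, h=1.1708
θ=151°:   candidates: C₊=(5.2211,1.6137) cross=14.970; C₋=(5.0435,-0.7212) cross=-14.970
θ=151°:   branch + wants cross > 0 → take C=(5.2211,1.6137) (cross=14.970)
θ=151°: ex = (C−B)/|BC| = (0.9958,0.0920); ey = (-0.0920,0.9958)
θ=151°: P = B + 2.32·ex + 0.99·ey = (0.4698,2.1689)
θ=217°: B = A + 2.00·(cos217°, sin217°) = (-1.5973, -1.2036)
θ=217°: |BD| = 12.6546
θ=217°: circle(B,7.00) ∩ circle(D,6.00): a=6.8410, h=1.4836
θ=217°:   candidates: C₊=(5.0716,0.9240) cross=18.775; C₋=(5.3538,-2.0299) cross=-18.775
θ=217°:   branch + wants cross > 0 → take C=(5.0716,0.9240) (cross=18.775)
θ=217°: ex = (C−B)/|BC| = (0.9527,0.3039); ey = (-0.3039,0.9527)
θ=217°: P = B + 2.32·ex + 0.99·ey = (0.3121,0.4447)

θ=43°: 2.97 3.39
θ=103°: 1.54 3.50
θ=151°: 0.47 2.17
θ=217°: 0.31 0.44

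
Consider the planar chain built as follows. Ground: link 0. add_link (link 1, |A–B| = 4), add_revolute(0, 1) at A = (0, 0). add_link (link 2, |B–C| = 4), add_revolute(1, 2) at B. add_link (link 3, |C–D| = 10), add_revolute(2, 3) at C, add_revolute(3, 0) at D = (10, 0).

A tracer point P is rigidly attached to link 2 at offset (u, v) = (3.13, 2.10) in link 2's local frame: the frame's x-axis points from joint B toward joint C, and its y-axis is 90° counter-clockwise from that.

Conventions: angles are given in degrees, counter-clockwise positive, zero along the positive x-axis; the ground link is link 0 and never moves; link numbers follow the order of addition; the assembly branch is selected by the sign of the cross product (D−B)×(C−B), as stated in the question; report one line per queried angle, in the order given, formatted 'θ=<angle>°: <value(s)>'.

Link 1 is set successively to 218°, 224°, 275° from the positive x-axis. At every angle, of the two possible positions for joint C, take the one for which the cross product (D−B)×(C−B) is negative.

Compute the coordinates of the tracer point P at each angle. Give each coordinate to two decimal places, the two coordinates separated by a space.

A=(0,0), D=(10.00,0)
θ=218°: B = A + 4.00·(cos218°, sin218°) = (-3.1520, -2.4626)
θ=218°: |BD| = 13.3806
θ=218°: circle(B,4.00) ∩ circle(D,10.00): a=3.5514, h=1.8405
θ=218°:   candidates: C₊=(-0.0000,0.0000) cross=24.626; C₋=(0.6775,-3.6180) cross=-24.626
θ=218°:   branch - wants cross < 0 → take C=(0.6775,-3.6180) (cross=-24.626)
θ=218°: ex = (C−B)/|BC| = (0.9574,-0.2888); ey = (0.2888,0.9574)
θ=218°: P = B + 3.13·ex + 2.10·ey = (0.4511,-1.3563)
θ=224°: B = A + 4.00·(cos224°, sin224°) = (-2.8774, -2.7786)
θ=224°: |BD| = 13.1737
θ=224°: circle(B,4.00) ∩ circle(D,10.00): a=3.3987, h=2.1092
θ=224°:   candidates: C₊=(0.0000,-0.0000) cross=27.786; C₋=(0.8898,-4.1235) cross=-27.786
θ=224°:   branch - wants cross < 0 → take C=(0.8898,-4.1235) (cross=-27.786)
θ=224°: ex = (C−B)/|BC| = (0.9418,-0.3362); ey = (0.3362,0.9418)
θ=224°: P = B + 3.13·ex + 2.10·ey = (0.7765,-1.8533)
θ=275°: B = A + 4.00·(cos275°, sin275°) = (0.3486, -3.9848)
θ=275°: |BD| = 10.4416
θ=275°: circle(B,4.00) ∩ circle(D,10.00): a=1.1985, h=3.8162
θ=275°:   candidates: C₊=(0.0000,0.0000) cross=39.848; C₋=(2.9127,-7.0548) cross=-39.848
θ=275°:   branch - wants cross < 0 → take C=(2.9127,-7.0548) (cross=-39.848)
θ=275°: ex = (C−B)/|BC| = (0.6410,-0.7675); ey = (0.7675,0.6410)
θ=275°: P = B + 3.13·ex + 2.10·ey = (3.9668,-5.0409)

θ=218°: 0.45 -1.36
θ=224°: 0.78 -1.85
θ=275°: 3.97 -5.04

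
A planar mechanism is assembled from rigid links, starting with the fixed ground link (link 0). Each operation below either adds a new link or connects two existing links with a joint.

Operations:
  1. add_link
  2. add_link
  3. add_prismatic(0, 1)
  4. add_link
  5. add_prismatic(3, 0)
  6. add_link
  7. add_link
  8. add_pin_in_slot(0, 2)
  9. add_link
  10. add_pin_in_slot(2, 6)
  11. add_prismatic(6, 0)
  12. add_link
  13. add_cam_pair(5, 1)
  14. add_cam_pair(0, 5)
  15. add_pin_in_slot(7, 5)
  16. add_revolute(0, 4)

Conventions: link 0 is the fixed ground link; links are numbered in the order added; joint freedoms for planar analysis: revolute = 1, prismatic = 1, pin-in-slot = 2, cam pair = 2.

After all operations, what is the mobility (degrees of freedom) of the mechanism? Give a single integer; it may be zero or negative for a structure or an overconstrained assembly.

(L,J1,J2)=(1,0,0); link0 fixed
link1: (2,0,0)
link2: (3,0,0)
P 0-1 [J1]: (3,1,0)
link3: (4,1,0)
P 3-0 [J1]: (4,2,0)
link4: (5,2,0)
link5: (6,2,0)
PS 0-2 [J2]: (6,2,1)
link6: (7,2,1)
PS 2-6 [J2]: (7,2,2)
P 6-0 [J1]: (7,3,2)
link7: (8,3,2)
C 5-1 [J2]: (8,3,3)
C 0-5 [J2]: (8,3,4)
PS 7-5 [J2]: (8,3,5)
R 0-4 [J1]: (8,4,5)
Grübler: 3·7 − 2·4 − 5 = 8

M = 8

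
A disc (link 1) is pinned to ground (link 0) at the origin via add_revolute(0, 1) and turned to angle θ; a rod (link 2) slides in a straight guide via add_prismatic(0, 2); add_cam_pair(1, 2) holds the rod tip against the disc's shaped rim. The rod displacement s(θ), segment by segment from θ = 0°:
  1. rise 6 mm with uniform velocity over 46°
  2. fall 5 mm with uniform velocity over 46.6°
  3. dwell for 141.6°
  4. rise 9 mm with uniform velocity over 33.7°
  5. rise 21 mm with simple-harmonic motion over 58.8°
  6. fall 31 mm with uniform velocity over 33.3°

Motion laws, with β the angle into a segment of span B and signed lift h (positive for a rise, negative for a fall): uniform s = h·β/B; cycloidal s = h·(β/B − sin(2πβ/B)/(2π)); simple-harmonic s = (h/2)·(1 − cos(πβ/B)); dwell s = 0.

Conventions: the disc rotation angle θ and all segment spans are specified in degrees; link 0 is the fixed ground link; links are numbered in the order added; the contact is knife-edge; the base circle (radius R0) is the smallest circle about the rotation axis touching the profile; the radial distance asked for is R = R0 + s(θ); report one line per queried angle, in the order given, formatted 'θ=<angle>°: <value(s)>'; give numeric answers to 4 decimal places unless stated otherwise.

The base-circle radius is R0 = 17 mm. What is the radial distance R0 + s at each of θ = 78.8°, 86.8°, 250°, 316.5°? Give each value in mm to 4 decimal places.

segment 1 (0° to 46°, uniform, h = 6) is passed completely: s = 0.0000 + (6) = 6.0000
θ = 78.8° falls in segment 2 (46° to 92.6°, uniform, h = -5): β = 78.8 − 46 = 32.8°, B = 46.6°; Δs = -5·32.8/46.6 = -3.5193; s = 6.0000 − 3.5193 = 2.4807
θ = 86.8° falls in segment 2 (46° to 92.6°, uniform, h = -5): β = 86.8 − 46 = 40.8°, B = 46.6°; Δs = -5·40.8/46.6 = -4.3777; s = 6.0000 − 4.3777 = 1.6223
segment 2 (46° to 92.6°, uniform, h = -5) is passed completely: s = 6.0000 + (-5) = 1.0000
segment 3 (92.6° to 234.2°, dwell): s unchanged at 1.0000
θ = 250° falls in segment 4 (234.2° to 267.9°, uniform, h = 9): β = 250 − 234.2 = 15.8°, B = 33.7°; Δs = 9·15.8/33.7 = 4.2196; s = 1.0000 + 4.2196 = 5.2196
segment 4 (234.2° to 267.9°, uniform, h = 9) is passed completely: s = 1.0000 + (9) = 10.0000
θ = 316.5° falls in segment 5 (267.9° to 326.7°, simple-harmonic, h = 21): β = 316.5 − 267.9 = 48.6°, B = 58.8°; Δs = 21/2·(1 − cos(π·0.8265)) = 19.4790; s = 10.0000 + 19.4790 = 29.4790
θ=78.8°: R = R0 + s = 17 + 2.4807 = 19.4807
θ=86.8°: R = R0 + s = 17 + 1.6223 = 18.6223
θ=250°: R = R0 + s = 17 + 5.2196 = 22.2196
θ=316.5°: R = R0 + s = 17 + 29.4790 = 46.4790

θ=78.8°: 19.4807
θ=86.8°: 18.6223
θ=250°: 22.2196
θ=316.5°: 46.4790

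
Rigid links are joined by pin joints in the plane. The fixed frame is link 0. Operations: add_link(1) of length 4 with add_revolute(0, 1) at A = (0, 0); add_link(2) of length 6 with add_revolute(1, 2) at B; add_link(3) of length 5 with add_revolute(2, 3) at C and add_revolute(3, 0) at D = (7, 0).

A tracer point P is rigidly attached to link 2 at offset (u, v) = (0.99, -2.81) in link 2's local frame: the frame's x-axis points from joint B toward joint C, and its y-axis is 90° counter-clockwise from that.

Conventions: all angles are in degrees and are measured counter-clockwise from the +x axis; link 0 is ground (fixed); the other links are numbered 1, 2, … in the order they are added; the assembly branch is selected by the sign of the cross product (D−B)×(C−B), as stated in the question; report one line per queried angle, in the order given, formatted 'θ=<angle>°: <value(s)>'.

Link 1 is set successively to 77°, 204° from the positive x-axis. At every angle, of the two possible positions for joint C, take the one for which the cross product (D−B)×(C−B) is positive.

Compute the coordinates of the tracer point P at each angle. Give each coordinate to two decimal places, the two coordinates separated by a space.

A=(0,0), D=(7.00,0)
θ=77°: B = A + 4.00·(cos77°, sin77°) = (0.8998, 3.8975)
θ=77°: |BD| = 7.2390
θ=77°: circle(B,6.00) ∩ circle(D,5.00): a=4.3793, h=4.1015
θ=77°:   candidates: C₊=(6.7984,4.9959) cross=29.690; C₋=(2.3819,-1.9166) cross=-29.690
θ=77°:   branch + wants cross > 0 → take C=(6.7984,4.9959) (cross=29.690)
θ=77°: ex = (C−B)/|BC| = (0.9831,0.1831); ey = (-0.1831,0.9831)
θ=77°: P = B + 0.99·ex + -2.81·ey = (2.3875,1.3162)
θ=204°: B = A + 4.00·(cos204°, sin204°) = (-3.6542, -1.6269)
θ=204°: |BD| = 10.7777
θ=204°: circle(B,6.00) ∩ circle(D,5.00): a=5.8992, h=1.0954
θ=204°:   candidates: C₊=(2.0120,0.3464) cross=11.806; C₋=(2.3427,-1.8193) cross=-11.806
θ=204°:   branch + wants cross > 0 → take C=(2.0120,0.3464) (cross=11.806)
θ=204°: ex = (C−B)/|BC| = (0.9444,0.3289); ey = (-0.3289,0.9444)
θ=204°: P = B + 0.99·ex + -2.81·ey = (-1.7951,-3.9550)

θ=77°: 2.39 1.32
θ=204°: -1.80 -3.96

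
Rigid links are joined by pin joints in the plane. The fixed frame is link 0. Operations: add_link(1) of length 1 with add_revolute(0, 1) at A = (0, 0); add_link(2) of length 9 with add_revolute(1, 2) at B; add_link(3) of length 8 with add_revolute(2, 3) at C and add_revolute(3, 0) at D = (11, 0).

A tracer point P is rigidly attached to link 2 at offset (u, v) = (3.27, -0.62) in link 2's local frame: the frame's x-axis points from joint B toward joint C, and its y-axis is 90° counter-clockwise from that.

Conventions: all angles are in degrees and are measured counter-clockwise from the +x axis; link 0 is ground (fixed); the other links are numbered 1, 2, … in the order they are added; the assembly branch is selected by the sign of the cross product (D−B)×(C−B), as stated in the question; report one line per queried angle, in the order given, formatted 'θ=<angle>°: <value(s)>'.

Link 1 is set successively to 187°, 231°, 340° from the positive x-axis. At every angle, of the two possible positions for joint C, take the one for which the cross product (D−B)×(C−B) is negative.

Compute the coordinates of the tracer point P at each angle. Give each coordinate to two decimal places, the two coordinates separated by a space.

A=(0,0), D=(11.00,0)
θ=187°: B = A + 1.00·(cos187°, sin187°) = (-0.9925, -0.1219)
θ=187°: |BD| = 11.9932
θ=187°: circle(B,9.00) ∩ circle(D,8.00): a=6.7053, h=6.0032
θ=187°:   candidates: C₊=(5.6514,5.9492) cross=71.998; C₋=(5.7734,-6.0566) cross=-71.998
θ=187°:   branch - wants cross < 0 → take C=(5.7734,-6.0566) (cross=-71.998)
θ=187°: ex = (C−B)/|BC| = (0.7518,-0.6594); ey = (0.6594,0.7518)
θ=187°: P = B + 3.27·ex + -0.62·ey = (1.0569,-2.7443)
θ=231°: B = A + 1.00·(cos231°, sin231°) = (-0.6293, -0.7771)
θ=231°: |BD| = 11.6553
θ=231°: circle(B,9.00) ∩ circle(D,8.00): a=6.5569, h=6.1650
θ=231°:   candidates: C₊=(5.5019,5.8113) cross=71.854; C₋=(6.3241,-6.4912) cross=-71.854
θ=231°:   branch - wants cross < 0 → take C=(6.3241,-6.4912) (cross=-71.854)
θ=231°: ex = (C−B)/|BC| = (0.7726,-0.6349); ey = (0.6349,0.7726)
θ=231°: P = B + 3.27·ex + -0.62·ey = (1.5034,-3.3323)
θ=340°: B = A + 1.00·(cos340°, sin340°) = (0.9397, -0.3420)
θ=340°: |BD| = 10.0661
θ=340°: circle(B,9.00) ∩ circle(D,8.00): a=5.8775, h=6.8158
θ=340°:   candidates: C₊=(6.5822,6.6696) cross=68.609; C₋=(7.0454,-6.9542) cross=-68.609
θ=340°:   branch - wants cross < 0 → take C=(7.0454,-6.9542) (cross=-68.609)
θ=340°: ex = (C−B)/|BC| = (0.6784,-0.7347); ey = (0.7347,0.6784)
θ=340°: P = B + 3.27·ex + -0.62·ey = (2.7026,-3.1651)

θ=187°: 1.06 -2.74
θ=231°: 1.50 -3.33
θ=340°: 2.70 -3.17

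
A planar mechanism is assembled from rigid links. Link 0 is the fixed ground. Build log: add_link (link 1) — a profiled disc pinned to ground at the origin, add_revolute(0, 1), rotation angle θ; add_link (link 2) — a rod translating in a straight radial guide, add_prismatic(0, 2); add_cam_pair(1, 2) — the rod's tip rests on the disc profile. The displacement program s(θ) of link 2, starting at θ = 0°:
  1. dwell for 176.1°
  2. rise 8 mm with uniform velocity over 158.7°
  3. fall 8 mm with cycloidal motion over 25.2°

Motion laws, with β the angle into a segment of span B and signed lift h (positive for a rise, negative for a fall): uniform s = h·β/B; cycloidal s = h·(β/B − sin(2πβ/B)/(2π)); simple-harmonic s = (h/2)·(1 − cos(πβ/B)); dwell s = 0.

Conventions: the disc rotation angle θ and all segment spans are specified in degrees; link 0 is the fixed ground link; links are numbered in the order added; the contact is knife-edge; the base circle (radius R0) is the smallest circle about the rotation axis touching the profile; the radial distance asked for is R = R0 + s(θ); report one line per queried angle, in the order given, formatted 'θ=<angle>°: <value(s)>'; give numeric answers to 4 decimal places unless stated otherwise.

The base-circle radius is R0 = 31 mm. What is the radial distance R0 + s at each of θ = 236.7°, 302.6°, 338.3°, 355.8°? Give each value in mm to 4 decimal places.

seg 1 [0°–176.1°] dwell: s stays 0.0000
seg 2 [176.1°–334.8°] uniform, h=8: θ=236.7° here. β=60.6, B=158.7. 8·60.6/158.7 = 3.0548 → s = 3.0548
seg 2 [176.1°–334.8°] uniform, h=8: θ=302.6° here. β=126.5, B=158.7. 8·126.5/158.7 = 6.3768 → s = 6.3768
seg 2 [176.1°–334.8°] uniform, h=8: full span → s += 8 → s = 8.0000
seg 3 [334.8°–360°] cycloidal, h=-8: θ=338.3° here. β=3.5, B=25.2. -8·(0.1389 − sin(2π·0.1389)/(2π)) = -0.1358 → s = 7.8642
seg 3 [334.8°–360°] cycloidal, h=-8: θ=355.8° here. β=21, B=25.2. -8·(0.8333 − sin(2π·0.8333)/(2π)) = -7.7693 → s = 0.2307
θ=236.7°: R = R0 + s = 31 + 3.0548 = 34.0548
θ=302.6°: R = R0 + s = 31 + 6.3768 = 37.3768
θ=338.3°: R = R0 + s = 31 + 7.8642 = 38.8642
θ=355.8°: R = R0 + s = 31 + 0.2307 = 31.2307

θ=236.7°: 34.0548
θ=302.6°: 37.3768
θ=338.3°: 38.8642
θ=355.8°: 31.2307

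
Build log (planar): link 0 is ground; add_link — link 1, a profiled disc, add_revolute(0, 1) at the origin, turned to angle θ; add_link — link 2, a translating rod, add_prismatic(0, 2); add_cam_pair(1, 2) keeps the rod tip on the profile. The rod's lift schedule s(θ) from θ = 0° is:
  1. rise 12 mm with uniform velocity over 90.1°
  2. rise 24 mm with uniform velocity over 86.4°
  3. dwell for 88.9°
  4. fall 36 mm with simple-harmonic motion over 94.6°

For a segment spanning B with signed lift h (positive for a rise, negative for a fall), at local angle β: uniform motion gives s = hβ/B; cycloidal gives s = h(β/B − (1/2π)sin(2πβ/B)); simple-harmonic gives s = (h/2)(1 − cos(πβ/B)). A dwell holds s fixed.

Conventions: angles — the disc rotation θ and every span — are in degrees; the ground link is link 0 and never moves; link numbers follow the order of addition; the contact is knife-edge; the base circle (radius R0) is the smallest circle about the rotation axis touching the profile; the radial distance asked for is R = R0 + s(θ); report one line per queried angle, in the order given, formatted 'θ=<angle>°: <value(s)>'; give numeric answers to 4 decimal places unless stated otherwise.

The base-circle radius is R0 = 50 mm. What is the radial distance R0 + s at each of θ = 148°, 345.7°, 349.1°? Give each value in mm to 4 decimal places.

seg 1 [0°–90.1°] uniform, h=12: full span → s += 12 → s = 12.0000
seg 2 [90.1°–176.5°] uniform, h=24: θ=148° here. β=57.9, B=86.4. 24·57.9/86.4 = 16.0833 → s = 28.0833
seg 2 [90.1°–176.5°] uniform, h=24: full span → s += 24 → s = 36.0000
seg 3 [176.5°–265.4°] dwell: s stays 36.0000
seg 4 [265.4°–360°] simple-harmonic, h=-36: θ=345.7° here. β=80.3, B=94.6. -36/2·(1 − cos(π·0.8488)) = -34.0082 → s = 1.9918
seg 4 [265.4°–360°] simple-harmonic, h=-36: θ=349.1° here. β=83.7, B=94.6. -36/2·(1 − cos(π·0.8848)) = -34.8336 → s = 1.1664
θ=148°: R = R0 + s = 50 + 28.0833 = 78.0833
θ=345.7°: R = R0 + s = 50 + 1.9918 = 51.9918
θ=349.1°: R = R0 + s = 50 + 1.1664 = 51.1664

θ=148°: 78.0833
θ=345.7°: 51.9918
θ=349.1°: 51.1664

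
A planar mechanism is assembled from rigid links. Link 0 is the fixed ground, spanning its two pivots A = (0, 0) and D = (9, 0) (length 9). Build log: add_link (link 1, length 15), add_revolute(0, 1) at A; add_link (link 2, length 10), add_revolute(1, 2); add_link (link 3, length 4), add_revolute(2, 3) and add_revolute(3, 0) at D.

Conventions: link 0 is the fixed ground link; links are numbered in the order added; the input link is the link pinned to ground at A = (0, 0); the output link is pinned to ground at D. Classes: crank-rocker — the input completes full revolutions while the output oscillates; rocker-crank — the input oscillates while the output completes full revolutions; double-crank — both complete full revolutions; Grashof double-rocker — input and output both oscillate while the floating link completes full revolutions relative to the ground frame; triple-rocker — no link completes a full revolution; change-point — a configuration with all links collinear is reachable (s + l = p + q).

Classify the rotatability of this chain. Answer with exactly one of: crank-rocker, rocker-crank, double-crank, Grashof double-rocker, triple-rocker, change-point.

lengths: ground=9, input=15, coupler=10, output=4
sorted: s=4 (shortest), l=15 (longest), p+q=19
s + l = 19 vs p + q = 19
s + l = p + q → change-point (collinear configuration reachable)

change-point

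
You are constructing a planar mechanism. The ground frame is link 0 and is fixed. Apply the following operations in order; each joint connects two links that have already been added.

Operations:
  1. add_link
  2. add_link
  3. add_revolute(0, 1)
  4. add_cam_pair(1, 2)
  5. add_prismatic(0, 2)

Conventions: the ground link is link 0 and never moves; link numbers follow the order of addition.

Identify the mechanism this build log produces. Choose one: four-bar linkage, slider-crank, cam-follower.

links: 3 (incl. ground); joints: 1 revolute, 1 prismatic, 1 higher (cam) pair, forming one closed loop
3 links, revolute + prismatic + higher pair in one loop → cam-follower

cam-follower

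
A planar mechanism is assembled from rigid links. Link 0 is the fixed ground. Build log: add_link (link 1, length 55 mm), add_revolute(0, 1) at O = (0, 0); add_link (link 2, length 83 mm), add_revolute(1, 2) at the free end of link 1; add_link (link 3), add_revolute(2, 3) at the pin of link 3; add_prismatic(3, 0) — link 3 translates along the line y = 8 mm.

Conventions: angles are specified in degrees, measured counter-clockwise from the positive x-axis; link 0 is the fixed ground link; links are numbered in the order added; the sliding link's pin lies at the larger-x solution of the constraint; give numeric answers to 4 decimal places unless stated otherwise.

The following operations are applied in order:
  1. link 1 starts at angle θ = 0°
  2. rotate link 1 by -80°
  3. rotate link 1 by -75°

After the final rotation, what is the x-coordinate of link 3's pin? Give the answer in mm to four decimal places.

geometry: r = 55 mm, L = 83 mm, e = 8 mm; θ starts at 0°
rotate link 1 by -80°: θ ← 0° -80° = -80°
rotate link 1 by -75°: θ ← -80° -75° = -155°
crank pin P = (r cos θ, r sin θ) = (-49.846928, -23.244004)
h = r sin θ − e = -23.244004 − 8 = -31.244004
x = r cos θ + √(L² − h²) = -49.846928 + 76.894812 = 27.047884

27.0479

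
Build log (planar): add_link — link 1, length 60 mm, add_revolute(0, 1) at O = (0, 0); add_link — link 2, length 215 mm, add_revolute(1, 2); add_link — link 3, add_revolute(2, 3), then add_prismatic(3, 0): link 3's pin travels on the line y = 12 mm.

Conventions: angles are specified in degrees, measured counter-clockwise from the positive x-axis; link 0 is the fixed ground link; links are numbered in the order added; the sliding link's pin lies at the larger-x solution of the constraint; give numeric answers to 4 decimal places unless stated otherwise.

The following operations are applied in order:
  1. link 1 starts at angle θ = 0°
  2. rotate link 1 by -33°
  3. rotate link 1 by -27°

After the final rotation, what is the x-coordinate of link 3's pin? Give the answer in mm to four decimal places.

geometry: r = 60 mm, L = 215 mm, e = 12 mm; θ starts at 0°
rotate link 1 by -33°: θ ← 0° -33° = -33°
rotate link 1 by -27°: θ ← -33° -27° = -60°
crank pin P = (r cos θ, r sin θ) = (30.000000, -51.961524)
h = r sin θ − e = -51.961524 − 12 = -63.961524
x = r cos θ + √(L² − h²) = 30.000000 + 205.265495 = 235.265495

235.2655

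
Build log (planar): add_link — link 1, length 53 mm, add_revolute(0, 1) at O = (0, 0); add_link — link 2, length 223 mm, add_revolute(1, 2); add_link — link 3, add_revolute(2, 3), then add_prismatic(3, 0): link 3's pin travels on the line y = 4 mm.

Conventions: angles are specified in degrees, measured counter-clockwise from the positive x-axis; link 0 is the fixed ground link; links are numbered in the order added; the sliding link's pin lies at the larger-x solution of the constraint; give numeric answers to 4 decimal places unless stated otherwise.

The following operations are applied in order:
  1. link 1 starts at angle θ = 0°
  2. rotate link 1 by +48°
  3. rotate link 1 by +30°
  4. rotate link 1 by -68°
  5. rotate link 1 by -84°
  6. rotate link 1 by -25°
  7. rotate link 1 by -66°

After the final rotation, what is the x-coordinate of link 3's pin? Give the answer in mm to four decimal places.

geometry: r = 53 mm, L = 223 mm, e = 4 mm; θ starts at 0°
rotate link 1 by +48°: θ ← 0° +48° = 48°
rotate link 1 by +30°: θ ← 48° +30° = 78°
rotate link 1 by -68°: θ ← 78° -68° = 10°
rotate link 1 by -84°: θ ← 10° -84° = -74°
rotate link 1 by -25°: θ ← -74° -25° = -99°
rotate link 1 by -66°: θ ← -99° -66° = -165°
crank pin P = (r cos θ, r sin θ) = (-51.194069, -13.717409)
h = r sin θ − e = -13.717409 − 4 = -17.717409
x = r cos θ + √(L² − h²) = -51.194069 + 222.295059 = 171.100991

171.1010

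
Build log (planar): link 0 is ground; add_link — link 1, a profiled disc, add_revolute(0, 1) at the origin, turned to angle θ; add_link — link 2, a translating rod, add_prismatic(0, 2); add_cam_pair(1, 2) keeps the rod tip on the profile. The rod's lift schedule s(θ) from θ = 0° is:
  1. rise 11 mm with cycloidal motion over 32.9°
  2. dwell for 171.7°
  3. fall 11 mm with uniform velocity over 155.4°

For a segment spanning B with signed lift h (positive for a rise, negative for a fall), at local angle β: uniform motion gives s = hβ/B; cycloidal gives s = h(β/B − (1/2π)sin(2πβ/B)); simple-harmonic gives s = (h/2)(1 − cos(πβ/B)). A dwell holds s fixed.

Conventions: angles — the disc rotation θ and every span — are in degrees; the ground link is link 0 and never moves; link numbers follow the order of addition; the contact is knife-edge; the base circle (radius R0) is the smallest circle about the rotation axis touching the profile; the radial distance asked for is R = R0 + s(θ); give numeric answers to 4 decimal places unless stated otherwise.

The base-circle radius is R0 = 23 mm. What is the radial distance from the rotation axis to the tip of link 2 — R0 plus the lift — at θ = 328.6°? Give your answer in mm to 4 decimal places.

seg 1 [0°–32.9°] cycloidal, h=11: full span → s += 11 → s = 11.0000
seg 2 [32.9°–204.6°] dwell: s stays 11.0000
seg 3 [204.6°–360°] uniform, h=-11: θ=328.6° here. β=124, B=155.4. -11·124/155.4 = -8.7773 → s = 2.2227
R = R0 + s = 23 + 2.2227 = 25.2227

25.2227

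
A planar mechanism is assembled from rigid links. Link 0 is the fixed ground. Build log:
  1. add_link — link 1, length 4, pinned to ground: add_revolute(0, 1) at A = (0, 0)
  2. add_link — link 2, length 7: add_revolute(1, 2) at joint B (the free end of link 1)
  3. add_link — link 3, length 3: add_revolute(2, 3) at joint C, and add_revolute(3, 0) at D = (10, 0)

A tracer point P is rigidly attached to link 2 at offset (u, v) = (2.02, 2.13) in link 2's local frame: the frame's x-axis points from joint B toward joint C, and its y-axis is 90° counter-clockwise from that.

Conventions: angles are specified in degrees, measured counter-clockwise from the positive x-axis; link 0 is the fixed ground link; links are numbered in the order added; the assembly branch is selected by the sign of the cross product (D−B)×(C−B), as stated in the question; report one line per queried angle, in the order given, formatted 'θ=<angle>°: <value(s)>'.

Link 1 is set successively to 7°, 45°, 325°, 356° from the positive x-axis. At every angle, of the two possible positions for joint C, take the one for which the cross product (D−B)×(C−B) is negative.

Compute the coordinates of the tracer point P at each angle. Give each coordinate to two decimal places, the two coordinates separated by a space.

A=(0,0), D=(10.00,0)
θ=7°: B = A + 4.00·(cos7°, sin7°) = (3.9702, 0.4875)
θ=7°: |BD| = 6.0495
θ=7°: circle(B,7.00) ∩ circle(D,3.00): a=6.3308, h=2.9868
θ=7°:   candidates: C₊=(10.5211,2.9544) cross=18.068; C₋=(10.0397,-2.9997) cross=-18.068
θ=7°:   branch - wants cross < 0 → take C=(10.0397,-2.9997) (cross=-18.068)
θ=7°: ex = (C−B)/|BC| = (0.8671,-0.4982); ey = (0.4982,0.8671)
θ=7°: P = B + 2.02·ex + 2.13·ey = (6.7828,1.3280)
θ=45°: B = A + 4.00·(cos45°, sin45°) = (2.8284, 2.8284)
θ=45°: |BD| = 7.7092
θ=45°: circle(B,7.00) ∩ circle(D,3.00): a=6.4489, h=2.7224
θ=45°:   candidates: C₊=(9.8264,2.9950) cross=20.988; C₋=(7.8288,-2.0702) cross=-20.988
θ=45°:   branch - wants cross < 0 → take C=(7.8288,-2.0702) (cross=-20.988)
θ=45°: ex = (C−B)/|BC| = (0.7143,-0.6998); ey = (0.6998,0.7143)
θ=45°: P = B + 2.02·ex + 2.13·ey = (5.7620,2.9364)
θ=325°: B = A + 4.00·(cos325°, sin325°) = (3.2766, -2.2943)
θ=325°: |BD| = 7.1041
θ=325°: circle(B,7.00) ∩ circle(D,3.00): a=6.3673, h=2.9081
θ=325°:   candidates: C₊=(8.3635,2.5144) cross=20.660; C₋=(10.2419,-2.9902) cross=-20.660
θ=325°:   branch - wants cross < 0 → take C=(10.2419,-2.9902) (cross=-20.660)
θ=325°: ex = (C−B)/|BC| = (0.9950,-0.0994); ey = (0.0994,0.9950)
θ=325°: P = B + 2.02·ex + 2.13·ey = (5.4984,-0.3757)
θ=356°: B = A + 4.00·(cos356°, sin356°) = (3.9903, -0.2790)
θ=356°: |BD| = 6.0162
θ=356°: circle(B,7.00) ∩ circle(D,3.00): a=6.3325, h=2.9833
θ=356°:   candidates: C₊=(10.1775,2.9947) cross=17.948; C₋=(10.4543,-2.9654) cross=-17.948
θ=356°:   branch - wants cross < 0 → take C=(10.4543,-2.9654) (cross=-17.948)
θ=356°: ex = (C−B)/|BC| = (0.9234,-0.3838); ey = (0.3838,0.9234)
θ=356°: P = B + 2.02·ex + 2.13·ey = (6.6730,0.9127)

θ=7°: 6.78 1.33
θ=45°: 5.76 2.94
θ=325°: 5.50 -0.38
θ=356°: 6.67 0.91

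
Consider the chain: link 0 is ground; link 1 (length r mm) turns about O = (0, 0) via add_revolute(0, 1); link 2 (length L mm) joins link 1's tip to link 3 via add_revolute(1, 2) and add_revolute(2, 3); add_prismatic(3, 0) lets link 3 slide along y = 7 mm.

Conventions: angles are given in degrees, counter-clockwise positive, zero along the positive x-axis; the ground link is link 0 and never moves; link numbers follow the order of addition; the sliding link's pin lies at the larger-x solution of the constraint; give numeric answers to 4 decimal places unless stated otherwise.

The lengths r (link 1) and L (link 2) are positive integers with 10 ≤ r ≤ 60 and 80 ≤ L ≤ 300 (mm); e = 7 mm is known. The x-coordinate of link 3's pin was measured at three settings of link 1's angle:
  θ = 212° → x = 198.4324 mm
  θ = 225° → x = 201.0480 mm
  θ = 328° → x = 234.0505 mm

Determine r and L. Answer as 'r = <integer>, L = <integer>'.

constraint per measurement: (x − r cos θ)² + (r sin θ − e)² = L²
subtracting the θ₁ and θ₂ equations cancels the r² and L² terms:
r = (x₁² − x₂²) / (2[(x₁cos θ₁ + e sin θ₁) − (x₂cos θ₂ + e sin θ₂)]) = 21.0005 → r = 21
L² = (x₁ − r cos θ₁)² + (r sin θ₁ − e)² = 47088.9828 → L = 217.0000 → L = 217
check at θ₃=328°: x = 234.0505 (printed 234.0505) ✓

r = 21, L = 217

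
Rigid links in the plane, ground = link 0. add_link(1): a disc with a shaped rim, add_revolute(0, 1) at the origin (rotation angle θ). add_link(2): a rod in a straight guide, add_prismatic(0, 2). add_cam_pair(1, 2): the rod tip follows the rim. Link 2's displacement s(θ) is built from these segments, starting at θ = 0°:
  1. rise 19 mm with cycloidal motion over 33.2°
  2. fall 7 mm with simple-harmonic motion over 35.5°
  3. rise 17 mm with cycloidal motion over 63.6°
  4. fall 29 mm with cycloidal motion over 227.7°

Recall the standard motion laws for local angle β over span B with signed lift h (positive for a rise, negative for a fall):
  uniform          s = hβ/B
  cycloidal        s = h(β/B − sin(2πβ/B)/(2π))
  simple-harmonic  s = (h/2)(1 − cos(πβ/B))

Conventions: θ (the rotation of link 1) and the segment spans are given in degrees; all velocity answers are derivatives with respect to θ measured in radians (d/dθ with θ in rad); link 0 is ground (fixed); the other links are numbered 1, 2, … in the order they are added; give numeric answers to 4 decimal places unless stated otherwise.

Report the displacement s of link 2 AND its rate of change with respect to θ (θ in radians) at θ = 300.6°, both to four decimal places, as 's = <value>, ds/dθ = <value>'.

segment 1 (0° to 33.2°, cycloidal, h = 19) is passed completely: s = 0.0000 + (19) = 19.0000
segment 2 (33.2° to 68.7°, simple-harmonic, h = -7) is passed completely: s = 19.0000 + (-7) = 12.0000
segment 3 (68.7° to 132.3°, cycloidal, h = 17) is passed completely: s = 12.0000 + (17) = 29.0000
θ = 300.6° falls in segment 4 (132.3° to 360°, cycloidal, h = -29): β = 300.6 − 132.3 = 168.3°, B = 227.7°; Δs = -29·(0.7391 − sin(2π·0.7391)/(2π)) = -26.0395; s = 29.0000 − 26.0395 = 2.9605
velocity in seg [132.3°–360°] (cycloidal), θ in radians: β = 168.3° = 2.9374 rad, B = 227.7° = 3.9741 rad; ds/dθ = (h/B)(1 − cos(2πβ/B)) = ((-29)/3.9741)(1 − cos(2π·0.7391)) = -7.795203 mm/rad

s = 2.9605, ds/dθ = -7.7952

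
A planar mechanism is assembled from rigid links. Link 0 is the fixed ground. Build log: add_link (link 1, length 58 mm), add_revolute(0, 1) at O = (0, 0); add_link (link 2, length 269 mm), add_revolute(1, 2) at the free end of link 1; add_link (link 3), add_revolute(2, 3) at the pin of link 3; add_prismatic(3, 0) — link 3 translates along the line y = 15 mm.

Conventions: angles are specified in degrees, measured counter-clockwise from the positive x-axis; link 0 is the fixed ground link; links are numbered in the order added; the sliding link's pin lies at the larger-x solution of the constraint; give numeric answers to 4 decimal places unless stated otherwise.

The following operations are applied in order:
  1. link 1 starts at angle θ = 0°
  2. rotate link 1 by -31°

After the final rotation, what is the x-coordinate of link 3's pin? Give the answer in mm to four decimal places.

geometry: r = 58 mm, L = 269 mm, e = 15 mm; θ starts at 0°
rotate link 1 by -31°: θ ← 0° -31° = -31°
crank pin P = (r cos θ, r sin θ) = (49.715703, -29.872208)
h = r sin θ − e = -29.872208 − 15 = -44.872208
x = r cos θ + √(L² − h²) = 49.715703 + 265.231003 = 314.946706

314.9467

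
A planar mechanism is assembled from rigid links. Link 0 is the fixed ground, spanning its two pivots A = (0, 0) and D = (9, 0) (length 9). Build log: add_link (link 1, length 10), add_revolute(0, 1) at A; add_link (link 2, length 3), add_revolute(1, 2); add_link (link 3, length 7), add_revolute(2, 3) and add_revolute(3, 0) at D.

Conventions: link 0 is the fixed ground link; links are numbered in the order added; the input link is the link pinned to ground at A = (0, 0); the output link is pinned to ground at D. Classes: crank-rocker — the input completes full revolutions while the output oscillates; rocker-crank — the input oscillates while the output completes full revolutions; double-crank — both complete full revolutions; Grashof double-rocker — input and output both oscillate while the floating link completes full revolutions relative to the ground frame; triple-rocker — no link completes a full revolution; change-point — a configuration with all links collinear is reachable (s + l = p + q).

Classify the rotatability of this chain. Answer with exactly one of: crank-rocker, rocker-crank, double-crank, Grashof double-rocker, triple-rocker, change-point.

lengths: ground=9, input=10, coupler=3, output=7
sorted: s=3 (shortest), l=10 (longest), p+q=16
s + l = 13 vs p + q = 16
s + l < p + q (Grashof) with shortest = coupler link → Grashof double-rocker

Grashof double-rocker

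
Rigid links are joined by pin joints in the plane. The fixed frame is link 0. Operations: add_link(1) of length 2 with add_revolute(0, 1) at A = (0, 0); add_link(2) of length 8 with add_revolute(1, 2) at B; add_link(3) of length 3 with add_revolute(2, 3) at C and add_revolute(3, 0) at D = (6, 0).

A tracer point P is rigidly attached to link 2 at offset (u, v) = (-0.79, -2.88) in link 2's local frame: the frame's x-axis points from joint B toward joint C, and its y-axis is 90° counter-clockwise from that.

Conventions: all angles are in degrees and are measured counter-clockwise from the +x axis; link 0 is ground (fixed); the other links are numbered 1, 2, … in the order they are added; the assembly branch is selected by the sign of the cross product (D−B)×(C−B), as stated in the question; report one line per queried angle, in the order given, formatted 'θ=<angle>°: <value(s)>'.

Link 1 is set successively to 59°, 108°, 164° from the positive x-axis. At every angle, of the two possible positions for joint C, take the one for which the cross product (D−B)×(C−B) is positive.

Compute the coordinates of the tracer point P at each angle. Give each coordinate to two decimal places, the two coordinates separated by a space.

A=(0,0), D=(6.00,0)
θ=59°: B = A + 2.00·(cos59°, sin59°) = (1.0301, 1.7143)
θ=59°: |BD| = 5.2573
θ=59°: circle(B,8.00) ∩ circle(D,3.00): a=7.8595, h=1.4929
θ=59°:   candidates: C₊=(8.9468,0.5627) cross=7.848; C₋=(7.9732,-2.2598) cross=-7.848
θ=59°:   branch + wants cross > 0 → take C=(8.9468,0.5627) (cross=7.848)
θ=59°: ex = (C−B)/|BC| = (0.9896,-0.1440); ey = (0.1440,0.9896)
θ=59°: P = B + -0.79·ex + -2.88·ey = (-0.1663,-1.0219)
θ=108°: B = A + 2.00·(cos108°, sin108°) = (-0.6180, 1.9021)
θ=108°: |BD| = 6.8860
θ=108°: circle(B,8.00) ∩ circle(D,3.00): a=7.4366, h=2.9490
θ=108°:   candidates: C₊=(7.3438,2.6822) cross=20.307; C₋=(5.7146,-2.9864) cross=-20.307
θ=108°:   branch + wants cross > 0 → take C=(7.3438,2.6822) (cross=20.307)
θ=108°: ex = (C−B)/|BC| = (0.9952,0.0975); ey = (-0.0975,0.9952)
θ=108°: P = B + -0.79·ex + -2.88·ey = (-1.1234,-1.0412)
θ=164°: B = A + 2.00·(cos164°, sin164°) = (-1.9225, 0.5513)
θ=164°: |BD| = 7.9417
θ=164°: circle(B,8.00) ∩ circle(D,3.00): a=7.4336, h=2.9567
θ=164°:   candidates: C₊=(5.6984,2.9848) cross=23.481; C₋=(5.2879,-2.9143) cross=-23.481
θ=164°:   branch + wants cross > 0 → take C=(5.6984,2.9848) (cross=23.481)
θ=164°: ex = (C−B)/|BC| = (0.9526,0.3042); ey = (-0.3042,0.9526)
θ=164°: P = B + -0.79·ex + -2.88·ey = (-1.7990,-2.4326)

θ=59°: -0.17 -1.02
θ=108°: -1.12 -1.04
θ=164°: -1.80 -2.43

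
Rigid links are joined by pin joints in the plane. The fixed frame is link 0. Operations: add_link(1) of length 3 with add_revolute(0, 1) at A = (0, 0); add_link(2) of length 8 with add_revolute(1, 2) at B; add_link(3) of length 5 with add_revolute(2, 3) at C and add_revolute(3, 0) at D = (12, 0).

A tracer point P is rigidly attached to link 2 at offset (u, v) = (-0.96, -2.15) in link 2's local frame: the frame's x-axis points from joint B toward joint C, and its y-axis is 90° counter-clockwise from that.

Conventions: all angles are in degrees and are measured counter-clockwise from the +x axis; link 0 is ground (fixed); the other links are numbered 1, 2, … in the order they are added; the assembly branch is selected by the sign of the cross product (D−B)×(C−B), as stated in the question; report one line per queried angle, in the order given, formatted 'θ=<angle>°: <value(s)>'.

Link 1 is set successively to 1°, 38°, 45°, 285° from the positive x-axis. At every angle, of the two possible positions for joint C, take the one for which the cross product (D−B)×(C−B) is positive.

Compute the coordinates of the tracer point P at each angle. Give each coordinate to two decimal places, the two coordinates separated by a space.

A=(0,0), D=(12.00,0)
θ=1°: B = A + 3.00·(cos1°, sin1°) = (2.9995, 0.0524)
θ=1°: |BD| = 9.0006
θ=1°: circle(B,8.00) ∩ circle(D,5.00): a=6.6668, h=4.4219
θ=1°:   candidates: C₊=(9.6920,4.4354) cross=39.800; C₋=(9.6405,-4.4083) cross=-39.800
θ=1°:   branch + wants cross > 0 → take C=(9.6920,4.4354) (cross=39.800)
θ=1°: ex = (C−B)/|BC| = (0.8366,0.5479); ey = (-0.5479,0.8366)
θ=1°: P = B + -0.96·ex + -2.15·ey = (3.3744,-2.2722)
θ=38°: B = A + 3.00·(cos38°, sin38°) = (2.3640, 1.8470)
θ=38°: |BD| = 9.8114
θ=38°: circle(B,8.00) ∩ circle(D,5.00): a=6.8932, h=4.0601
θ=38°:   candidates: C₊=(9.8983,4.5368) cross=39.835; C₋=(8.3697,-3.4381) cross=-39.835
θ=38°:   branch + wants cross > 0 → take C=(9.8983,4.5368) (cross=39.835)
θ=38°: ex = (C−B)/|BC| = (0.9418,0.3362); ey = (-0.3362,0.9418)
θ=38°: P = B + -0.96·ex + -2.15·ey = (2.1828,-0.5006)
θ=45°: B = A + 3.00·(cos45°, sin45°) = (2.1213, 2.1213)
θ=45°: |BD| = 10.1039
θ=45°: circle(B,8.00) ∩ circle(D,5.00): a=6.9819, h=3.9055
θ=45°:   candidates: C₊=(9.7676,4.4740) cross=39.461; C₋=(8.1276,-3.1630) cross=-39.461
θ=45°:   branch + wants cross > 0 → take C=(9.7676,4.4740) (cross=39.461)
θ=45°: ex = (C−B)/|BC| = (0.9558,0.2941); ey = (-0.2941,0.9558)
θ=45°: P = B + -0.96·ex + -2.15·ey = (1.8360,-0.2159)
θ=285°: B = A + 3.00·(cos285°, sin285°) = (0.7765, -2.8978)
θ=285°: |BD| = 11.5916
θ=285°: circle(B,8.00) ∩ circle(D,5.00): a=7.4781, h=2.8423
θ=285°:   candidates: C₊=(7.3065,1.7237) cross=32.947; C₋=(8.7276,-3.7804) cross=-32.947
θ=285°:   branch + wants cross > 0 → take C=(7.3065,1.7237) (cross=32.947)
θ=285°: ex = (C−B)/|BC| = (0.8163,0.5777); ey = (-0.5777,0.8163)
θ=285°: P = B + -0.96·ex + -2.15·ey = (1.2349,-5.2073)

θ=1°: 3.37 -2.27
θ=38°: 2.18 -0.50
θ=45°: 1.84 -0.22
θ=285°: 1.23 -5.21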